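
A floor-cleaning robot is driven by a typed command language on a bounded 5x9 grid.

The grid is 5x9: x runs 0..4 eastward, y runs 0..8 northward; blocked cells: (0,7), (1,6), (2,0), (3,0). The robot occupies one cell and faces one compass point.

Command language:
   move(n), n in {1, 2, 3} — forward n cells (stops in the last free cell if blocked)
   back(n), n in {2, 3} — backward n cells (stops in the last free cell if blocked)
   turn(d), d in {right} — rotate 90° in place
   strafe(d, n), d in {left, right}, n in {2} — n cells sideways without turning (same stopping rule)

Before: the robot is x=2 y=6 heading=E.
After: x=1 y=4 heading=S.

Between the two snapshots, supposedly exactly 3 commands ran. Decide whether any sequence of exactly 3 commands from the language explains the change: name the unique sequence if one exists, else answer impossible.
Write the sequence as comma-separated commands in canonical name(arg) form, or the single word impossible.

impossible

all 512 sequences checked — none match.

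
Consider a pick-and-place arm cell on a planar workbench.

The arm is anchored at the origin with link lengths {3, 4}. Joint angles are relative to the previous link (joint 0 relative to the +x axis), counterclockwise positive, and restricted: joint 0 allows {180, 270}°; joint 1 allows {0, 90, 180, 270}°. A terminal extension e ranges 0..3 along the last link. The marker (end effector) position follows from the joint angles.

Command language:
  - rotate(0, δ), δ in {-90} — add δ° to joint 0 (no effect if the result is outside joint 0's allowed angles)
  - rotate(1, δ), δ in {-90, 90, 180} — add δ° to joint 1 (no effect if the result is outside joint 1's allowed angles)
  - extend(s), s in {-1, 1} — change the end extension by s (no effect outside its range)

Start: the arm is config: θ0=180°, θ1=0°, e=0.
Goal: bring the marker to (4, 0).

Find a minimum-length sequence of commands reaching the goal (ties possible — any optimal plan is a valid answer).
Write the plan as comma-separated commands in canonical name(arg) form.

rotate(1, 180), extend(1), extend(1), extend(1)

t0: config: θ0=180°, θ1=0°, e=0
[1] after rotate(1, 180): config: θ0=180°, θ1=180°, e=0
[2] after extend(1): config: θ0=180°, θ1=180°, e=1
[3] after extend(1): config: θ0=180°, θ1=180°, e=2
[4] after extend(1): config: θ0=180°, θ1=180°, e=3
minimal: 4 command(s), checked below 4.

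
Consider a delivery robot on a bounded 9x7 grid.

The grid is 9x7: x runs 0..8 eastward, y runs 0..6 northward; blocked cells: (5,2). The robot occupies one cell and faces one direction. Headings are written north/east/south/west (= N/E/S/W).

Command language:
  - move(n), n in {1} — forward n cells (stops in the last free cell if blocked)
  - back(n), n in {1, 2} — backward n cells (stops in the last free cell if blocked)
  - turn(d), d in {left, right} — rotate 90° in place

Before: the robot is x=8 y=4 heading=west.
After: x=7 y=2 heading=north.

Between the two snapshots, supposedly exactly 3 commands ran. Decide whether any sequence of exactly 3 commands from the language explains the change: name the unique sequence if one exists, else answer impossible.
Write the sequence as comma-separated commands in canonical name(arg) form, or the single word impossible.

key: order matters: swapping move(1) and back(2) lands elsewhere
from: x=8 y=4 heading=west
[1] after move(1): x=7 y=4 heading=west
[2] after turn(right): x=7 y=4 heading=north
[3] after back(2): x=7 y=2 heading=north
all 125 alternatives checked — unique.

move(1), turn(right), back(2)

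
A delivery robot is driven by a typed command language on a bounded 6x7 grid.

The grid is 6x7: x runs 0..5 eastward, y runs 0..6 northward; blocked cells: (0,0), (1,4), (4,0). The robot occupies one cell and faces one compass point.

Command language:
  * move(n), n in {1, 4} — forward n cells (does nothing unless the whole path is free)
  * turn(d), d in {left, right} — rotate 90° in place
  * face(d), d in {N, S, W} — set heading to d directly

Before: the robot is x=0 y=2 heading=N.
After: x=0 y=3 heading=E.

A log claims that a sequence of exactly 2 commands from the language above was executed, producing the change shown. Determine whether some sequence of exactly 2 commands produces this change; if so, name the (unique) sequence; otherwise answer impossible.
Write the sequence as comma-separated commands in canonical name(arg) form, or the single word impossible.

move(1), turn(right)

key: cell and facing (now E) both changed — the 2 commands mix motion and turning
start: x=0 y=2 heading=N
1. move(1) → x=0 y=3 heading=N
2. turn(right) → x=0 y=3 heading=E
no other 2-command option fits: unique.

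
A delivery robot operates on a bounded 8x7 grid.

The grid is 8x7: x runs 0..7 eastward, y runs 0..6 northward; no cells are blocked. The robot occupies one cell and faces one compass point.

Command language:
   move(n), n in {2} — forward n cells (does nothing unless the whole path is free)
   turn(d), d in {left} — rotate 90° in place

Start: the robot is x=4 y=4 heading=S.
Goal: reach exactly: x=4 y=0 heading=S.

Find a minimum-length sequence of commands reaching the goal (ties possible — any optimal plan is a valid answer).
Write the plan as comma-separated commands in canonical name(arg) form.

move(2), move(2)

start: x=4 y=4 heading=S
step 1 (move(2)): x=4 y=2 heading=S
step 2 (move(2)): x=4 y=0 heading=S
no 1-step plan works, so 2 is optimal.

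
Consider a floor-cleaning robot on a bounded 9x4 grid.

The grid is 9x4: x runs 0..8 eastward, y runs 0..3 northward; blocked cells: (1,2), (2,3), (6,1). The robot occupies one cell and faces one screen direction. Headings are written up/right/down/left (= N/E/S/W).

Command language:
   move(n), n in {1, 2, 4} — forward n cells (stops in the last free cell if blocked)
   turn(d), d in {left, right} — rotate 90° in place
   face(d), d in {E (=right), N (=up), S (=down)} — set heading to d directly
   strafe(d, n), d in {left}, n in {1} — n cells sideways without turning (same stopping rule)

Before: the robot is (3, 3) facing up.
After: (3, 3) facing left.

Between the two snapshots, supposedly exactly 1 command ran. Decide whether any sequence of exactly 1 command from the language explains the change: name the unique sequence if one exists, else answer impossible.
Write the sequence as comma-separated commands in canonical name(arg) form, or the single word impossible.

turn(left)

key: (3,3) unchanged — the single command moves nothing
begin: (3, 3) facing up
step 1 (turn(left)): (3, 3) facing left
no rival 1-sequence matches.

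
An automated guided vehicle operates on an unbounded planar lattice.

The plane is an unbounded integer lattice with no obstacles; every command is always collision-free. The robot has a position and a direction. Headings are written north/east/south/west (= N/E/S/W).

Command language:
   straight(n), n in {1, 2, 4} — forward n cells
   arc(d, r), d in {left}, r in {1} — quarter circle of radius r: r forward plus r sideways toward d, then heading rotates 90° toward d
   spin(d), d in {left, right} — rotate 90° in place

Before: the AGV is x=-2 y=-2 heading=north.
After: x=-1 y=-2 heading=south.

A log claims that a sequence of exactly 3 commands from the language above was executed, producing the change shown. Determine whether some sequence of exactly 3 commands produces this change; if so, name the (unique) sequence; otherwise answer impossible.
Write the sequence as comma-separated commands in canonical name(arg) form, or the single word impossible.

spin(right), straight(1), spin(right)

key: position moved to (-1,-2) AND the heading swung to S — translation plus rotation needed
begin: x=-2 y=-2 heading=north
t=1 spin(right) ⇒ x=-2 y=-2 heading=east
t=2 straight(1) ⇒ x=-1 y=-2 heading=east
t=3 spin(right) ⇒ x=-1 y=-2 heading=south
all 216 alternatives checked — unique.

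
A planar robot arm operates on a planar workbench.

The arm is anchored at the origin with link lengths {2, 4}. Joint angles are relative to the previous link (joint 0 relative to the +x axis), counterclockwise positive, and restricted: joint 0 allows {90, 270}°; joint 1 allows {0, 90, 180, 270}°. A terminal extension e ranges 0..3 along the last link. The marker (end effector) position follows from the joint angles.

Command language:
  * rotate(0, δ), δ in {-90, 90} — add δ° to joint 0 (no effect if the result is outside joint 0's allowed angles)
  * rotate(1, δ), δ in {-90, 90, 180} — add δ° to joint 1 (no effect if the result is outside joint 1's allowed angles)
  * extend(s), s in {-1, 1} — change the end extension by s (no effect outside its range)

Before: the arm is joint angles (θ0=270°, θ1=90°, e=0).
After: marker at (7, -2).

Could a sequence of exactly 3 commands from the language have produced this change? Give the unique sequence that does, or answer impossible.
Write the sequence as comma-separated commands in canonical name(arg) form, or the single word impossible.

extend(1), extend(1), extend(1)

begin: joint angles (θ0=270°, θ1=90°, e=0)
[1] after extend(1): joint angles (θ0=270°, θ1=90°, e=1)
[2] after extend(1): joint angles (θ0=270°, θ1=90°, e=2)
[3] after extend(1): joint angles (θ0=270°, θ1=90°, e=3)
uniquely the one of 343 3-step routes that fits.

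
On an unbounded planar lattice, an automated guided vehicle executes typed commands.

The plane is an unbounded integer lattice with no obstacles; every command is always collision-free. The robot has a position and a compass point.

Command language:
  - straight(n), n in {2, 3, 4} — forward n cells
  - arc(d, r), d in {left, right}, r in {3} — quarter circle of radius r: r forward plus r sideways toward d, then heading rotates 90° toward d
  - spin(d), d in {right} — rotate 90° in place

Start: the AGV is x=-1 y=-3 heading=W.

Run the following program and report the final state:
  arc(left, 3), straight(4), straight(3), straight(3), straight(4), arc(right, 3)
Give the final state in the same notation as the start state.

initial: x=-1 y=-3 heading=W
step 1 (arc(left, 3)): x=-4 y=-6 heading=S
step 2 (straight(4)): x=-4 y=-10 heading=S
step 3 (straight(3)): x=-4 y=-13 heading=S
step 4 (straight(3)): x=-4 y=-16 heading=S
step 5 (straight(4)): x=-4 y=-20 heading=S
step 6 (arc(right, 3)): x=-7 y=-23 heading=W

x=-7 y=-23 heading=W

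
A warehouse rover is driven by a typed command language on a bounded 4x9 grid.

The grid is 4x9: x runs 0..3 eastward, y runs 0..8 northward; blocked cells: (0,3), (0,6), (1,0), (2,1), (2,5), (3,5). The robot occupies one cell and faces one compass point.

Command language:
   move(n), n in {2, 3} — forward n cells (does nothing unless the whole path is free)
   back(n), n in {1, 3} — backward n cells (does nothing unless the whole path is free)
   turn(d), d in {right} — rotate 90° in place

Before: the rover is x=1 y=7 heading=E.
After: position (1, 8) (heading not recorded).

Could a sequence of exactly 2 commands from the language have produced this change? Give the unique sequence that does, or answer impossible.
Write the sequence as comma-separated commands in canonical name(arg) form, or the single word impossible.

key: order matters: swapping turn(right) and back(1) lands elsewhere
t0: x=1 y=7 heading=E
step 1 (turn(right)): x=1 y=7 heading=S
step 2 (back(1)): x=1 y=8 heading=S
no rival 2-sequence matches.

turn(right), back(1)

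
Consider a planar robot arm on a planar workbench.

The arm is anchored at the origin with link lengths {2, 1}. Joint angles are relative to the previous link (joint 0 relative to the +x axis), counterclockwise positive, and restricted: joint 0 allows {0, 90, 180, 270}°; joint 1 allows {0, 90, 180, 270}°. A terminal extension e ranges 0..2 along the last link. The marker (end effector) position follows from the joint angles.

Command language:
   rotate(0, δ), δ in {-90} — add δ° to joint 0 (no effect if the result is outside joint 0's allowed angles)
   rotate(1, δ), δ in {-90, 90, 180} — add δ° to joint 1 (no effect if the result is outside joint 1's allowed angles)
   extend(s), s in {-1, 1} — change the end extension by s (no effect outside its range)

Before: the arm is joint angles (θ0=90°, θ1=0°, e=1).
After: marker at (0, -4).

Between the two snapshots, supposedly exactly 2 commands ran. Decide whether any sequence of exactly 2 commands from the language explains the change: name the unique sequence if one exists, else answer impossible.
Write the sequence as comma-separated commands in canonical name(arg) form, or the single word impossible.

start: joint angles (θ0=90°, θ1=0°, e=1)
step 1 (rotate(0, -90)): joint angles (θ0=0°, θ1=0°, e=1)
step 2 (rotate(0, -90)): joint angles (θ0=270°, θ1=0°, e=1)
no other 2-command option fits: unique.

rotate(0, -90), rotate(0, -90)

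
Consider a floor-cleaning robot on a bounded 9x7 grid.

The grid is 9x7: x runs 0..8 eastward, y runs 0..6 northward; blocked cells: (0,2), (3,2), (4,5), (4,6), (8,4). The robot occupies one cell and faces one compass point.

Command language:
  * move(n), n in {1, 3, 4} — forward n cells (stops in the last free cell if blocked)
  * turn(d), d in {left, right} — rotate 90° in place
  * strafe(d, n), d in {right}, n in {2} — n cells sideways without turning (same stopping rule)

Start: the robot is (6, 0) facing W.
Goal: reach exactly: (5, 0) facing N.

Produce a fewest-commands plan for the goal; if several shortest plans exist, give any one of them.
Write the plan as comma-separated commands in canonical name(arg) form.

begin: (6, 0) facing W
t=1 move(1) ⇒ (5, 0) facing W
t=2 turn(right) ⇒ (5, 0) facing N
nothing shorter than 2 reaches the goal.

move(1), turn(right)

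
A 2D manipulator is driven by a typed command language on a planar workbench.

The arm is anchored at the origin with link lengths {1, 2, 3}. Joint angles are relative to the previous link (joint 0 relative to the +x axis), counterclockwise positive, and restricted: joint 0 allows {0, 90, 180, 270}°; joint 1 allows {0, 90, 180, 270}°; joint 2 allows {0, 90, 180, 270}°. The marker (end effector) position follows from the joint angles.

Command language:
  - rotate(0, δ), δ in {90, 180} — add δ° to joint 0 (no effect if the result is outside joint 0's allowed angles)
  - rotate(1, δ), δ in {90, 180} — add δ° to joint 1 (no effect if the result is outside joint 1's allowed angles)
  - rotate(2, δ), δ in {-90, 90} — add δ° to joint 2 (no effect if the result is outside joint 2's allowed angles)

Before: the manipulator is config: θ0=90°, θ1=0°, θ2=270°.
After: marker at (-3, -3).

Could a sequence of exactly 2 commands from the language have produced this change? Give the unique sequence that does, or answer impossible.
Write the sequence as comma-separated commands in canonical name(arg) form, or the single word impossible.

initial: config: θ0=90°, θ1=0°, θ2=270°
step 1 (rotate(0, 90)): config: θ0=180°, θ1=0°, θ2=270°
step 2 (rotate(0, 90)): config: θ0=270°, θ1=0°, θ2=270°
uniquely the one of 36 2-step routes that fits.

rotate(0, 90), rotate(0, 90)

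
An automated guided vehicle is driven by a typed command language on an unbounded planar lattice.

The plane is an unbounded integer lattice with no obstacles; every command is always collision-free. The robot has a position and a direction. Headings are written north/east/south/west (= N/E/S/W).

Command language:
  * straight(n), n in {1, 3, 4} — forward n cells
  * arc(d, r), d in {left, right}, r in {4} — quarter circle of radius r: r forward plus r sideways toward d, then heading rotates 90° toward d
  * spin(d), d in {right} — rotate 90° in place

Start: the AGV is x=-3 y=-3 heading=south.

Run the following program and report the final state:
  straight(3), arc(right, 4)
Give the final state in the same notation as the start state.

x=-7 y=-10 heading=west

begin: x=-3 y=-3 heading=south
[1] after straight(3): x=-3 y=-6 heading=south
[2] after arc(right, 4): x=-7 y=-10 heading=west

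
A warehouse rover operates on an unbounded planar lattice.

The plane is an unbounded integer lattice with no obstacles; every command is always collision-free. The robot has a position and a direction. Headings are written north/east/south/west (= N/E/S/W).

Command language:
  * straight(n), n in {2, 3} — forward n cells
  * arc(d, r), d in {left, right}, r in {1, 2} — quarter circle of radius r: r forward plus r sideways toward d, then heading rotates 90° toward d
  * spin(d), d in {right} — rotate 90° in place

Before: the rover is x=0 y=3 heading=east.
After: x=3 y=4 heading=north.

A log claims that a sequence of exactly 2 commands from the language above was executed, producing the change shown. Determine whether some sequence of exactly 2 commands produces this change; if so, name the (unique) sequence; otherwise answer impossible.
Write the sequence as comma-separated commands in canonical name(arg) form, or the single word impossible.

straight(2), arc(left, 1)

key: order matters: swapping straight(2) and arc(left, 1) lands elsewhere
from: x=0 y=3 heading=east
t=1 straight(2) ⇒ x=2 y=3 heading=east
t=2 arc(left, 1) ⇒ x=3 y=4 heading=north
no other 2-command option fits: unique.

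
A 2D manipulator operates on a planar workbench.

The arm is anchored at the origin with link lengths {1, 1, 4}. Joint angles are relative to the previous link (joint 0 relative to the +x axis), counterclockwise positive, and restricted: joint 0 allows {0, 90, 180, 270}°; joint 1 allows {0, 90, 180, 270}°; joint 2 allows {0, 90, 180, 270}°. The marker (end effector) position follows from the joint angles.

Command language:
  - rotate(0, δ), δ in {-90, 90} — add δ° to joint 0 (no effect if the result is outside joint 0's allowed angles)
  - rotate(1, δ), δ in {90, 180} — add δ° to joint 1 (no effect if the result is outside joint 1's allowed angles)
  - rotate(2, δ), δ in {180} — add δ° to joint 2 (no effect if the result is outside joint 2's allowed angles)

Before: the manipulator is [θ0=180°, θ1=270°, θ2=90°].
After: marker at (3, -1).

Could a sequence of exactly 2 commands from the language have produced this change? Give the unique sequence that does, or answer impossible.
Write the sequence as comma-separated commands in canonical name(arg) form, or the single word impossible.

begin: [θ0=180°, θ1=270°, θ2=90°]
1. rotate(1, 90) → [θ0=180°, θ1=0°, θ2=90°]
2. rotate(1, 90) → [θ0=180°, θ1=90°, θ2=90°]
all 25 alternatives checked — unique.

rotate(1, 90), rotate(1, 90)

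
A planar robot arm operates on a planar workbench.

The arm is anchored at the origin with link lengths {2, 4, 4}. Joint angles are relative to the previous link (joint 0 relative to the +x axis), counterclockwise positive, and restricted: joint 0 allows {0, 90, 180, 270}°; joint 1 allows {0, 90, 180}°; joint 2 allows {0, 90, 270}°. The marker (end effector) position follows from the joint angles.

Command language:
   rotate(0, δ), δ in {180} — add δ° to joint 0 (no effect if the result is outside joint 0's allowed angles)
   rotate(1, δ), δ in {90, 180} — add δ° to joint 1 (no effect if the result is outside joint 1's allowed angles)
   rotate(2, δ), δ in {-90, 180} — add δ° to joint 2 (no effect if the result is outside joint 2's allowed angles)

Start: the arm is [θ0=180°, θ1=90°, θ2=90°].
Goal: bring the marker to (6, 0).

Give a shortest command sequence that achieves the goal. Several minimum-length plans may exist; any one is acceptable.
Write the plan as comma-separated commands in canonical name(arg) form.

t0: [θ0=180°, θ1=90°, θ2=90°]
step 1 (rotate(1, 90)): [θ0=180°, θ1=180°, θ2=90°]
step 2 (rotate(2, -90)): [θ0=180°, θ1=180°, θ2=0°]
no 1-step plan works, so 2 is optimal.

rotate(1, 90), rotate(2, -90)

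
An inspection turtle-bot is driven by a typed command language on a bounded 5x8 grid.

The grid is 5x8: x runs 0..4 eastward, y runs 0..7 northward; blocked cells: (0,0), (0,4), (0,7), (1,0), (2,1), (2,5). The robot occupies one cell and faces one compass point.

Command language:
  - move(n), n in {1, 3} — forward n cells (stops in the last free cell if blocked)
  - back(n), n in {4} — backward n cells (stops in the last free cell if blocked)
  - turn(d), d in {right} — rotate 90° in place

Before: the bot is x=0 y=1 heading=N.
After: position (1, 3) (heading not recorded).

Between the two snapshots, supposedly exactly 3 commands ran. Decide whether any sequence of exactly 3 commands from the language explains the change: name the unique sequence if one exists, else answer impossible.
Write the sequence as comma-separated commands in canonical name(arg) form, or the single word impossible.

move(3), turn(right), move(1)

key: order matters: swapping move(3) and move(1) lands elsewhere
t0: x=0 y=1 heading=N
step 1 (move(3)): x=0 y=3 heading=N
step 2 (turn(right)): x=0 y=3 heading=E
step 3 (move(1)): x=1 y=3 heading=E
no other 3-command option fits: unique.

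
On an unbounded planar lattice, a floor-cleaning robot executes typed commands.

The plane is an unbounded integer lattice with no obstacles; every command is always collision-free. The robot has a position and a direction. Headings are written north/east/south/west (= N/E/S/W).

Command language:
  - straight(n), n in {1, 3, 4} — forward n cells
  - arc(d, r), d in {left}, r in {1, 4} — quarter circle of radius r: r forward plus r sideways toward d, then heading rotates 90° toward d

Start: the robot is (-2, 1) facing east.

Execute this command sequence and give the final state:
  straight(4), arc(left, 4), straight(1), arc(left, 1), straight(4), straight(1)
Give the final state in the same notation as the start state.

from: (-2, 1) facing east
[1] after straight(4): (2, 1) facing east
[2] after arc(left, 4): (6, 5) facing north
[3] after straight(1): (6, 6) facing north
[4] after arc(left, 1): (5, 7) facing west
[5] after straight(4): (1, 7) facing west
[6] after straight(1): (0, 7) facing west

(0, 7) facing west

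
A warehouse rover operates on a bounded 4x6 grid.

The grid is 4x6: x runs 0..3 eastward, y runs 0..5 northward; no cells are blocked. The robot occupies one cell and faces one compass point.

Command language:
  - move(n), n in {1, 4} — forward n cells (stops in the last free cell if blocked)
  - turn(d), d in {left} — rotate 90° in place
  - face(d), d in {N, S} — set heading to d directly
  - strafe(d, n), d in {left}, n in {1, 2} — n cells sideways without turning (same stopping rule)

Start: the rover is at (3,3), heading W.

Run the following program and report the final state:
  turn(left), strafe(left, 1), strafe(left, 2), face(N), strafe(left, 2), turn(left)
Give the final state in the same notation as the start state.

initial: at (3,3), heading W
1. turn(left) → at (3,3), heading S
2. strafe(left, 1) → at (3,3), heading S
3. strafe(left, 2) → at (3,3), heading S
4. face(N) → at (3,3), heading N
5. strafe(left, 2) → at (1,3), heading N
6. turn(left) → at (1,3), heading W

at (1,3), heading W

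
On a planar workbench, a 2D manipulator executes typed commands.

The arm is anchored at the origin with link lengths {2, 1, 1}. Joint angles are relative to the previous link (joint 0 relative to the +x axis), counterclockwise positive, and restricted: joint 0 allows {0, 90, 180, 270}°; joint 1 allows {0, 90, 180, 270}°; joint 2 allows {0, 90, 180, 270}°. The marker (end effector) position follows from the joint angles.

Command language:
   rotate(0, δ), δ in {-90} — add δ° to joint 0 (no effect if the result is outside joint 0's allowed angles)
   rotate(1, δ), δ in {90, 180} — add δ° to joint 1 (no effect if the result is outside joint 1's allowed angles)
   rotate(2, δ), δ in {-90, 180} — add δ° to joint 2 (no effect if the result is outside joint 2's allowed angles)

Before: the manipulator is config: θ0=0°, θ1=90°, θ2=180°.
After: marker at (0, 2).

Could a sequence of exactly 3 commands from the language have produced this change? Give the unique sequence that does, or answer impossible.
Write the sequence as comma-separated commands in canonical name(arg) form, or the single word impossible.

initial: config: θ0=0°, θ1=90°, θ2=180°
[1] after rotate(0, -90): config: θ0=270°, θ1=90°, θ2=180°
[2] after rotate(0, -90): config: θ0=180°, θ1=90°, θ2=180°
[3] after rotate(0, -90): config: θ0=90°, θ1=90°, θ2=180°
uniquely the one of 125 3-step routes that fits.

rotate(0, -90), rotate(0, -90), rotate(0, -90)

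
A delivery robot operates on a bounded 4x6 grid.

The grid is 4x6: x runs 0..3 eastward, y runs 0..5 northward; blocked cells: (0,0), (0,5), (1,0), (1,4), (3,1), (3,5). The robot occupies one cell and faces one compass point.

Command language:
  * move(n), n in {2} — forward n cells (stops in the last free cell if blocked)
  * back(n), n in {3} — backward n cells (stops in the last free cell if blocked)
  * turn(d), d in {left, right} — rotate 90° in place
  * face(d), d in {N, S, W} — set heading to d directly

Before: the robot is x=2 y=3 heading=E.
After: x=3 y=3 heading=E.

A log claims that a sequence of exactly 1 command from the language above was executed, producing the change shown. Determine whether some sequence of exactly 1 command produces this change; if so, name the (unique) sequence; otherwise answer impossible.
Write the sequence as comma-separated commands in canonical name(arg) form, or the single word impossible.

key: move(2) runs into the grid edge before its full distance
initial: x=2 y=3 heading=E
step 1 (move(2)): x=3 y=3 heading=E
uniquely the one of 7 1-step routes that fits.

move(2)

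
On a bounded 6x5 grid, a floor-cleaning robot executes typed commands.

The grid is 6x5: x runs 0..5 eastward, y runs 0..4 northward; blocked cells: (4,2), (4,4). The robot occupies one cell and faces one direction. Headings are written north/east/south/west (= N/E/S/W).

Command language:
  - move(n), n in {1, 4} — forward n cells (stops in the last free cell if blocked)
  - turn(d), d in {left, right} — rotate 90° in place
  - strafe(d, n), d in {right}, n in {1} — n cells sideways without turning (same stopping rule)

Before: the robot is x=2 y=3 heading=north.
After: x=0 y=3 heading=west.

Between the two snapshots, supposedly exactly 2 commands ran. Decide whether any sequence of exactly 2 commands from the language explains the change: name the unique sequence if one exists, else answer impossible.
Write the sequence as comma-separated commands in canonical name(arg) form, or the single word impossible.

key: move(4) runs into the grid edge before its full distance
begin: x=2 y=3 heading=north
t=1 turn(left) ⇒ x=2 y=3 heading=west
t=2 move(4) ⇒ x=0 y=3 heading=west
no rival 2-sequence matches.

turn(left), move(4)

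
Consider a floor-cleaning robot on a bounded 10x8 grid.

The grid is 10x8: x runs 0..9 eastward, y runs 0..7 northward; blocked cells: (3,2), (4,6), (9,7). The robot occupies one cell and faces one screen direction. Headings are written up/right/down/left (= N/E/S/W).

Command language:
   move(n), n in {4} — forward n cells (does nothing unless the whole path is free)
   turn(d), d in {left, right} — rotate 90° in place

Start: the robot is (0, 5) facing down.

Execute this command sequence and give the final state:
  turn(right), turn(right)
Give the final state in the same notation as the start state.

(0, 5) facing up

initial: (0, 5) facing down
1. turn(right) → (0, 5) facing left
2. turn(right) → (0, 5) facing up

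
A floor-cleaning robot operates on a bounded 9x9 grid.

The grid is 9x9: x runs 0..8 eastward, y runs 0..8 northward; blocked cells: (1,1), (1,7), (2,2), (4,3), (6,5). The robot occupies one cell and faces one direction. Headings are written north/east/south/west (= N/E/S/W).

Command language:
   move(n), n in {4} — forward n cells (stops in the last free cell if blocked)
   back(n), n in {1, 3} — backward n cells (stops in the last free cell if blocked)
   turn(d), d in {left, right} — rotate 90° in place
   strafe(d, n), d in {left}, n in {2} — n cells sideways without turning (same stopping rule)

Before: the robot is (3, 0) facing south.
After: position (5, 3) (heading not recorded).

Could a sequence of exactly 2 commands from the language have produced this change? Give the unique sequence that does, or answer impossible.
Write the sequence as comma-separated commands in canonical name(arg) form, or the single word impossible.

key: order matters: swapping strafe(left, 2) and back(3) lands elsewhere
begin: (3, 0) facing south
step 1 (strafe(left, 2)): (5, 0) facing south
step 2 (back(3)): (5, 3) facing south
uniquely the one of 36 2-step routes that fits.

strafe(left, 2), back(3)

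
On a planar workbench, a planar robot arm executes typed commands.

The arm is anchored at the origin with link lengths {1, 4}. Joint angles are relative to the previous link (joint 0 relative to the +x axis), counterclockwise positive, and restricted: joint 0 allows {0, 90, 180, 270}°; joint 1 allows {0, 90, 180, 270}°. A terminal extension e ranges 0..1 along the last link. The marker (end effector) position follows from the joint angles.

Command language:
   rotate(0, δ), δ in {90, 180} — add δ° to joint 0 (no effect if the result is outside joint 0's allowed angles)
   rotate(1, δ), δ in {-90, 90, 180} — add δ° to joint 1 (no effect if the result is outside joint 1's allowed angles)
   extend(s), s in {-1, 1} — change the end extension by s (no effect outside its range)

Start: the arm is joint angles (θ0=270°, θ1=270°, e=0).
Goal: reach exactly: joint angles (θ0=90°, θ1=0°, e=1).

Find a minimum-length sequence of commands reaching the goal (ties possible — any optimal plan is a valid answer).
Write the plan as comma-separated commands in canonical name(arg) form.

rotate(1, 90), extend(1), rotate(0, 180)

t0: joint angles (θ0=270°, θ1=270°, e=0)
1. rotate(1, 90) → joint angles (θ0=270°, θ1=0°, e=0)
2. extend(1) → joint angles (θ0=270°, θ1=0°, e=1)
3. rotate(0, 180) → joint angles (θ0=90°, θ1=0°, e=1)
nothing shorter than 3 reaches the goal.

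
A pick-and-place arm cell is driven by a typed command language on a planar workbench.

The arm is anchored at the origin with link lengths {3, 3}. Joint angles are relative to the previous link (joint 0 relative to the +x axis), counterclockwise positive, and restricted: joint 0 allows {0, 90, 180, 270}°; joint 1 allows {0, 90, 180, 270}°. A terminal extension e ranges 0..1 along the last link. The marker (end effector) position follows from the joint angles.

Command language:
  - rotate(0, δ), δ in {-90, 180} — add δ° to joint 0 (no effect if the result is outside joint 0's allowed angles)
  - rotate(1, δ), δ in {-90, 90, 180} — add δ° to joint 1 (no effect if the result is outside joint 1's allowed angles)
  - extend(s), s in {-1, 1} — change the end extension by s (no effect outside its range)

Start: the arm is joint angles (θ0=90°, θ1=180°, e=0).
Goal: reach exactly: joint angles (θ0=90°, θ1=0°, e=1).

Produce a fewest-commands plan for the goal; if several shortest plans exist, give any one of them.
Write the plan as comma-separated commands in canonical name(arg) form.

start: joint angles (θ0=90°, θ1=180°, e=0)
t=1 extend(1) ⇒ joint angles (θ0=90°, θ1=180°, e=1)
t=2 rotate(1, 180) ⇒ joint angles (θ0=90°, θ1=0°, e=1)
minimal: 2 command(s), checked below 2.

extend(1), rotate(1, 180)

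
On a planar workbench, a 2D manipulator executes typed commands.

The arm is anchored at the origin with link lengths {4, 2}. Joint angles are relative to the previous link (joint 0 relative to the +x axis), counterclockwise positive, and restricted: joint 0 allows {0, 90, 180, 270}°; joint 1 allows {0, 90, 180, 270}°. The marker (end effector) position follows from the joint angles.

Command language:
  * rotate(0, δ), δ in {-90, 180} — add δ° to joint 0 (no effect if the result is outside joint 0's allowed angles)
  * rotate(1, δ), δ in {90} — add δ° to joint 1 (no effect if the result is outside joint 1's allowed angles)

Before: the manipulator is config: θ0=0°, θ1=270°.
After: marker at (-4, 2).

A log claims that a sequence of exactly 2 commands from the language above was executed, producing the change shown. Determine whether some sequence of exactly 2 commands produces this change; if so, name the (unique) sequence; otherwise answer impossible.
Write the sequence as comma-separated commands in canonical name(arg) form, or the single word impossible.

start: config: θ0=0°, θ1=270°
step 1 (rotate(0, -90)): config: θ0=270°, θ1=270°
step 2 (rotate(0, -90)): config: θ0=180°, θ1=270°
uniquely the one of 9 2-step routes that fits.

rotate(0, -90), rotate(0, -90)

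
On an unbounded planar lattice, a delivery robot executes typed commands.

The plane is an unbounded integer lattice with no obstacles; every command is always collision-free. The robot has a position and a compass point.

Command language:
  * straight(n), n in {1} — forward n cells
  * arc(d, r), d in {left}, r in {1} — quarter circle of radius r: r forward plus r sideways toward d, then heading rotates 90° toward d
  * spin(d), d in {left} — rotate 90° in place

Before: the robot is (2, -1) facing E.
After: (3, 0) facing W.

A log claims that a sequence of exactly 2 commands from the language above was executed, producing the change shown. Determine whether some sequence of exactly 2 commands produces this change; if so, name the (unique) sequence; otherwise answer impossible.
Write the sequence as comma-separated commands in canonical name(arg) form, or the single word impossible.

arc(left, 1), spin(left)

key: position moved to (3,0) AND the heading swung to W — translation plus rotation needed
initial: (2, -1) facing E
t=1 arc(left, 1) ⇒ (3, 0) facing N
t=2 spin(left) ⇒ (3, 0) facing W
no rival 2-sequence matches.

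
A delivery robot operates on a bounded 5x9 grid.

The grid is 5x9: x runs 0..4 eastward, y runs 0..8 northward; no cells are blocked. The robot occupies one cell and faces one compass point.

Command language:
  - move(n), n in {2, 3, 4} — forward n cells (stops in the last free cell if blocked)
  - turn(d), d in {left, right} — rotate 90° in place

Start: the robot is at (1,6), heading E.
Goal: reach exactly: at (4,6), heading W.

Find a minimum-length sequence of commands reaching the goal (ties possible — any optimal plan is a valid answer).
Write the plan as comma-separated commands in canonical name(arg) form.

move(4), turn(left), turn(left)

initial: at (1,6), heading E
t=1 move(4) ⇒ at (4,6), heading E
t=2 turn(left) ⇒ at (4,6), heading N
t=3 turn(left) ⇒ at (4,6), heading W
no 2-step plan works, so 3 is optimal.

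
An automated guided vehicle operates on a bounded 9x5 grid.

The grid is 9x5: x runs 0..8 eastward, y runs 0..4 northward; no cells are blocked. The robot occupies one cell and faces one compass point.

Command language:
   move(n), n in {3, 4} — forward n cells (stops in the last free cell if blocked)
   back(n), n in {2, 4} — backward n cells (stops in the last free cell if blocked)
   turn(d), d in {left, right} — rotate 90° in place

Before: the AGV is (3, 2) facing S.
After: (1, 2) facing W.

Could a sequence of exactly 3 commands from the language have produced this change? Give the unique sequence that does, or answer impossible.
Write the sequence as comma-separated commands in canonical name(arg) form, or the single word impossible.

turn(right), back(2), move(4)

key: order matters: swapping turn(right) and move(4) lands elsewhere
initial: (3, 2) facing S
step 1 (turn(right)): (3, 2) facing W
step 2 (back(2)): (5, 2) facing W
step 3 (move(4)): (1, 2) facing W
no other 3-command option fits: unique.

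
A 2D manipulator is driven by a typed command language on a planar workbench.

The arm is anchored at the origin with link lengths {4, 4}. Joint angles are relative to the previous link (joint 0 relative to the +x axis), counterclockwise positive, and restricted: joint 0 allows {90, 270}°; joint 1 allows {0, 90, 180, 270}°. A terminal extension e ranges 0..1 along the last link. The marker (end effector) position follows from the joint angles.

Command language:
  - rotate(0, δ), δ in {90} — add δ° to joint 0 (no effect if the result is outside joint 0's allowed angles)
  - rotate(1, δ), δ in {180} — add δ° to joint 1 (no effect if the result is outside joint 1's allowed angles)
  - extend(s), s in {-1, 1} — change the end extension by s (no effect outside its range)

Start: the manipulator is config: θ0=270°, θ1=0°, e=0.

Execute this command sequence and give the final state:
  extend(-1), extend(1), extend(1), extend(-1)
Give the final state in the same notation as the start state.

config: θ0=270°, θ1=0°, e=0

t0: config: θ0=270°, θ1=0°, e=0
step 1 (extend(-1)): config: θ0=270°, θ1=0°, e=0
step 2 (extend(1)): config: θ0=270°, θ1=0°, e=1
step 3 (extend(1)): config: θ0=270°, θ1=0°, e=1
step 4 (extend(-1)): config: θ0=270°, θ1=0°, e=0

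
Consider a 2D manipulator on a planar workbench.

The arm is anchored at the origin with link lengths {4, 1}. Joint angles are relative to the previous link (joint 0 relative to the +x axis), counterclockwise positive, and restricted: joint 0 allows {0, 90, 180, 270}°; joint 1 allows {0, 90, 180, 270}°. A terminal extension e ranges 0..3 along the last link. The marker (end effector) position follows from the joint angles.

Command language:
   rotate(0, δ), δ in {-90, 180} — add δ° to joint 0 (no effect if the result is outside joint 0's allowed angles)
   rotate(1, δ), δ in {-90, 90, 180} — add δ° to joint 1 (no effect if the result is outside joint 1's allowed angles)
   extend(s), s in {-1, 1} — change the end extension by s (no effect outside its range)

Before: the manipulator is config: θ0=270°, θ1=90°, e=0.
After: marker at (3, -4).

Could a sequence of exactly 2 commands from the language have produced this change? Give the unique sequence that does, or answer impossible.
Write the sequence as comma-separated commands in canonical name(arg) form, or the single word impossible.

extend(1), extend(1)

initial: config: θ0=270°, θ1=90°, e=0
1. extend(1) → config: θ0=270°, θ1=90°, e=1
2. extend(1) → config: θ0=270°, θ1=90°, e=2
uniquely the one of 49 2-step routes that fits.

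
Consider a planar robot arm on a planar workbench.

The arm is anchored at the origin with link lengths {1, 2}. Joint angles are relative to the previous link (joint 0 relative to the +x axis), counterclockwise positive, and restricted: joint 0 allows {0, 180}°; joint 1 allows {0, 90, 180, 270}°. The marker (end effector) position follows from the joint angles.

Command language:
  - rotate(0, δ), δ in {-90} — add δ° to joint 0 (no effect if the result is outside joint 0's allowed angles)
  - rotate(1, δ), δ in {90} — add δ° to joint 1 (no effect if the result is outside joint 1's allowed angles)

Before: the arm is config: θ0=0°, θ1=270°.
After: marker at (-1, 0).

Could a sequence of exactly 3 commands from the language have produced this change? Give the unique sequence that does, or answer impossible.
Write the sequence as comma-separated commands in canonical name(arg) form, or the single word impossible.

initial: config: θ0=0°, θ1=270°
1. rotate(1, 90) → config: θ0=0°, θ1=0°
2. rotate(1, 90) → config: θ0=0°, θ1=90°
3. rotate(1, 90) → config: θ0=0°, θ1=180°
no rival 3-sequence matches.

rotate(1, 90), rotate(1, 90), rotate(1, 90)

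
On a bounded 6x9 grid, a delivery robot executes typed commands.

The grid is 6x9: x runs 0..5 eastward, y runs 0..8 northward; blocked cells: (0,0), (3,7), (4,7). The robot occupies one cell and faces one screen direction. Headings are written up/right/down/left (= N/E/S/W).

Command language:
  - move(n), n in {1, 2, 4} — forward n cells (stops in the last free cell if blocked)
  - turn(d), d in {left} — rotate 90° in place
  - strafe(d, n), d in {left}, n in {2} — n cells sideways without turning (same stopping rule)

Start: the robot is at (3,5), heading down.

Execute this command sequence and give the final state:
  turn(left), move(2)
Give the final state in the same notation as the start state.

at (5,5), heading right

start: at (3,5), heading down
step 1 (turn(left)): at (3,5), heading right
step 2 (move(2)): at (5,5), heading right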